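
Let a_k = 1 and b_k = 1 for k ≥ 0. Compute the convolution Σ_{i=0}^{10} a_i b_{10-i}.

11

This is [x^10] in the product of the two ordinary generating functions.
Σ = 1·1 + 1·1 + 1·1 + 1·1 + 1·1 + 1·1 + 1·1 + 1·1 + 1·1 + 1·1 + 1·1 = 11.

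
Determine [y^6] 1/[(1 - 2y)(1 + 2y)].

The denominator gives the recurrence a_n = 4a_(n−2) for n ≥ 2; the numerator fixes a_0 = 1, a_1 = 0.
Iterating: 1, 0, 4, 0, 16, 0, 64, so a_6 = 64.

64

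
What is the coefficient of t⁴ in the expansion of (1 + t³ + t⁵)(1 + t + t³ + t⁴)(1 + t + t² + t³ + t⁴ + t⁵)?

6

(1 + t³ + t⁵) has coefficients 1,0,0,1,0 for degrees 0…4.
(1 + t + t³ + t⁴) has coefficients 1,1,0,1,1 for degrees 0…4.
Finally multiplying by (1 + t + t² + t³ + t⁴ + t⁵), the product of all factors after the first has coefficients 1,2,2,3,4 for degrees 0…4.
[t⁴] = 1·4 + 1·2 = 6.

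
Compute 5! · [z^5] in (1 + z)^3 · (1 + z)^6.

The EGF product rule gives c_5 = Σ_{k_1+k_2=5} C(5; k_1,k_2) · ∏ g_i(k_i), where (1+z)^3 gives the falling factorial (3)_k; (1+z)^6 gives the falling factorial (6)_k.
g_1(k) for k = 0…5: 1, 3, 6, 6, 0, 0.
g_2(k) for k = 0…5: 1, 6, 30, 120, 360, 720.
c_5 = Σ_k C(5,k)·g_1(k)·g_2(5−k) = 1·1·720 + 5·3·360 + 10·6·120 + 10·6·30 = 720 + 5400 + 7200 + 1800 = 15120.

15120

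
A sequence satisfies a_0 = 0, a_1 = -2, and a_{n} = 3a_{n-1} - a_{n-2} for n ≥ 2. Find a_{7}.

The ordinary generating function has denominator 1 - 3y + y^2.
Iterating the recurrence: a_0,…,a_{7} = 0, -2, -6, -16, -42, -110, -288, -754.

-754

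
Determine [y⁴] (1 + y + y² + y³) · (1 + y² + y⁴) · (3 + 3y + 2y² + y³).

17

(1 + y + y² + y³) has coefficients 1,1,1,1 for degrees 0…3.
(1 + y² + y⁴) has coefficients 1,0,1,0,1 for degrees 0…4.
Finally multiplying by (3 + 3y + 2y² + y³), the product of all factors after the first has coefficients 3,3,5,4,5 for degrees 0…4.
[y⁴] = 1·5 + 1·4 + 1·5 + 1·3 = 17.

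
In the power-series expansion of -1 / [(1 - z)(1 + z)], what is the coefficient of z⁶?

-1

The denominator gives the recurrence a_n = a_(n−2) for n ≥ 2; the numerator fixes a_0 = -1, a_1 = 0.
Iterating: -1, 0, -1, 0, -1, 0, -1, so a_6 = -1.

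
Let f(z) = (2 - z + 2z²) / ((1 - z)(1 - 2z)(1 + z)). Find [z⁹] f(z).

Partial fractions give a closed form: a_n = (-3/2)·1^n + (8/3)·2^n + (5/6)·(-1)^n.
At n = 9: a_9 = 1363.

1363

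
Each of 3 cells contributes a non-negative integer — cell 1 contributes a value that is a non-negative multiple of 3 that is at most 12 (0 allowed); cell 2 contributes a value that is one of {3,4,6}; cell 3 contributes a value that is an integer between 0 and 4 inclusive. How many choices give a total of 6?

4

The generating function for the choices is (1 + t^3 + t^6 + t^9 + t^12)·(t^3 + t^4 + t^6)·(1 + t + t^2 + t^3 + t^4); the count is [t^6].
(1 + t^3 + t^6 + t^9 + t^12) has coefficients 1,0,0,1,0,0,1 for degrees 0…6.
(t^3 + t^4 + t^6) has coefficients 0,0,0,1,1,0,1 for degrees 0…6.
Finally multiplying by (1 + t + t^2 + t^3 + t^4), the product of all factors after the first has coefficients 0,0,0,1,2,2,3 for degrees 0…6.
[t^6] = 1·3 + 1·1 + 1·0 = 4.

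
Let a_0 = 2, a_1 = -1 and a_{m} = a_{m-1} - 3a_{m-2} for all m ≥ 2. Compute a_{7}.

-109

The ordinary generating function has denominator 1 - q + 3q^2.
Iterating the recurrence: a_0,…,a_{7} = 2, -1, -7, -4, 17, 29, -22, -109.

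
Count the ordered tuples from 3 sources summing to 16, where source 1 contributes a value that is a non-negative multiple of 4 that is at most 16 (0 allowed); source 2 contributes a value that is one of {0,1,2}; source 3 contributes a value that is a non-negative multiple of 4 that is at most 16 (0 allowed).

5

The generating function for the choices is (1 + z^4 + z^8 + z^12 + z^16)·(1 + z + z^2)·(1 + z^4 + z^8 + z^12 + z^16); the count is [z^16].
(1 + z^4 + z^8 + z^12 + z^16) has coefficients 1,0,0,0,1,0,0,0,1,0,0,0,1,0,0,0,1 for degrees 0…16.
(1 + z + z^2) has coefficients 1,1,1,0,0,0,0,0,0,0,0,0,0,0,0,0,0 for degrees 0…16.
Finally multiplying by (1 + z^4 + z^8 + z^12 + z^16), the product of all factors after the first has coefficients 1,1,1,0,1,1,1,0,1,1,1,0,1,1,1,0,1 for degrees 0…16.
[z^16] = 1·1 + 1·1 + 1·1 + 1·1 + 1·1 = 5.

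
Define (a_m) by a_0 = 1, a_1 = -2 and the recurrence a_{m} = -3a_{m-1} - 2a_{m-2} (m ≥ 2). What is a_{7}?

-128

The ordinary generating function has denominator 1 + 3z + 2z^2.
Iterating the recurrence: a_0,…,a_{7} = 1, -2, 4, -8, 16, -32, 64, -128.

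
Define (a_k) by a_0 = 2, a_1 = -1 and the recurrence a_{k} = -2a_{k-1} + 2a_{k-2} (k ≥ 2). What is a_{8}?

2208

The ordinary generating function has denominator 1 + 2x - 2x^2.
Iterating the recurrence: a_0,…,a_{8} = 2, -1, 6, -14, 40, -108, 296, -808, 2208.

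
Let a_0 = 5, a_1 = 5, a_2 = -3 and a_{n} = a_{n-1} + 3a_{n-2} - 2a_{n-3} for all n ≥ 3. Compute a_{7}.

The ordinary generating function has denominator 1 - q - 3q^2 + 2q^3.
Iterating the recurrence: a_0,…,a_{7} = 5, 5, -3, 2, -17, -5, -60, -41.

-41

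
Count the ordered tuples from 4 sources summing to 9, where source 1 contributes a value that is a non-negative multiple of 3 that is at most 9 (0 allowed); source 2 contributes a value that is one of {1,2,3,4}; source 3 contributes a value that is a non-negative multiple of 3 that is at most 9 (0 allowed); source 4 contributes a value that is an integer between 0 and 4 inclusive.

15

The generating function for the choices is (1 + q³ + q⁶ + q⁹)·(q + q² + q³ + q⁴)·(1 + q³ + q⁶ + q⁹)·(1 + q + q² + q³ + q⁴); the count is [q⁹].
(1 + q³ + q⁶ + q⁹) has coefficients 1,0,0,1,0,0,1,0,0,1 for degrees 0…9.
(q + q² + q³ + q⁴) has coefficients 0,1,1,1,1,0,0,0,0,0 for degrees 0…9.
Multiplying by (1 + q³ + q⁶ + q⁹) gives running coefficients 0,1,1,1,2,1,1,2,1,1 for degrees 0…9.
Finally multiplying by (1 + q + q² + q³ + q⁴), the product of all factors after the first has coefficients 0,1,2,3,5,6,6,7,7,6 for degrees 0…9.
[q⁹] = 1·6 + 1·6 + 1·3 + 1·0 = 15.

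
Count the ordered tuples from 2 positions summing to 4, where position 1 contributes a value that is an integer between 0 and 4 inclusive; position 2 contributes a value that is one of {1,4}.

The generating function for the choices is (1 + t + t^2 + t^3 + t^4)·(t + t^4); the count is [t^4].
(1 + t + t^2 + t^3 + t^4) has coefficients 1,1,1,1,1 for degrees 0…4.
(t + t^4) has coefficients 0,1,0,0,1 for degrees 0…4.
[t^4] = 1·1 + 1·0 + 1·0 + 1·1 + 1·0 = 2.

2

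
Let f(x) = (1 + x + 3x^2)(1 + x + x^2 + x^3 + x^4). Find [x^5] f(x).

4

(1 + x + 3x^2) has coefficients 1,1,3 for degrees 0…2.
(1 + x + x^2 + x^3 + x^4) has coefficients 1,1,1,1,1,0 for degrees 0…5.
[x^5] = 1·0 + 1·1 + 3·1 = 4.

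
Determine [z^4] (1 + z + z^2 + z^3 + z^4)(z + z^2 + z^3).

3

(1 + z + z^2 + z^3 + z^4) has coefficients 1,1,1,1,1 for degrees 0…4.
(z + z^2 + z^3) has coefficients 0,1,1,1,0 for degrees 0…4.
[z^4] = 1·0 + 1·1 + 1·1 + 1·1 + 1·0 = 3.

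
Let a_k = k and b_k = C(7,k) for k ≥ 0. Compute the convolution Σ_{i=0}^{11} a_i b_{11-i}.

Write out a_i and b_{11-i} for i = 0,…,11 and sum the products.
Σ = 0·0 + 1·0 + 2·0 + 3·0 + 4·1 + 5·7 + 6·21 + 7·35 + 8·35 + 9·21 + 10·7 + 11·1 = 960.

960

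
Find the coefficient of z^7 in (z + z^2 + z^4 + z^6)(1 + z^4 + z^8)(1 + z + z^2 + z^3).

4

(z + z^2 + z^4 + z^6) has coefficients 0,1,1,0,1,0,1 for degrees 0…6.
(1 + z^4 + z^8) has coefficients 1,0,0,0,1,0,0,0 for degrees 0…7.
Finally multiplying by (1 + z + z^2 + z^3), the product of all factors after the first has coefficients 1,1,1,1,1,1,1,1 for degrees 0…7.
[z^7] = 1·1 + 1·1 + 1·1 + 1·1 = 4.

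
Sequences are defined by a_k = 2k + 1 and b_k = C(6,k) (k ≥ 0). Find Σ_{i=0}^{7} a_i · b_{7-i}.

576

The convolution is the t^7 coefficient of A(t)B(t).
Σ = 1·0 + 3·1 + 5·6 + 7·15 + 9·20 + 11·15 + 13·6 + 15·1 = 576.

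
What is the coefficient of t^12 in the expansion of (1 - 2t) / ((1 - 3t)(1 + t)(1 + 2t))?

Partial fractions give a closed form: a_n = (3/20)·3^n + (-3/4)·(-1)^n + (8/5)·(-2)^n.
At n = 12: a_12 = 86269.

86269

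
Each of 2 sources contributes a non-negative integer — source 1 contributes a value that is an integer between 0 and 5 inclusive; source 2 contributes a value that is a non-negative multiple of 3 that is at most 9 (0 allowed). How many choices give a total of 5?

2

The generating function for the choices is (1 + y + y^2 + y^3 + y^4 + y^5)·(1 + y^3 + y^6 + y^9); the count is [y^5].
(1 + y + y^2 + y^3 + y^4 + y^5) has coefficients 1,1,1,1,1,1 for degrees 0…5.
(1 + y^3 + y^6 + y^9) has coefficients 1,0,0,1,0,0 for degrees 0…5.
[y^5] = 1·0 + 1·0 + 1·1 + 1·0 + 1·0 + 1·1 = 2.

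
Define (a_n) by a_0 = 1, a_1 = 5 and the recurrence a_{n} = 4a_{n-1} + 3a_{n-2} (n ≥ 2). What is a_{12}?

The ordinary generating function has denominator 1 - 4z - 3z^2.
Iterating the recurrence: a_0,…,a_{12} = 1, 5, 23, 107, 497, 2309, 10727, 49835, 231521, 1075589, 4996919, 23214443, 107848529.

107848529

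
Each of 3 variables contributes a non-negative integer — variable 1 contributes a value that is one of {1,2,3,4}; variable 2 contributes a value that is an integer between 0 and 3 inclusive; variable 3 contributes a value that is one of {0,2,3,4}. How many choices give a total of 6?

The generating function for the choices is (y + y^2 + y^3 + y^4)·(1 + y + y^2 + y^3)·(1 + y^2 + y^3 + y^4); the count is [y^6].
(y + y^2 + y^3 + y^4) has coefficients 0,1,1,1,1 for degrees 0…4.
(1 + y + y^2 + y^3) has coefficients 1,1,1,1,0,0,0 for degrees 0…6.
Finally multiplying by (1 + y^2 + y^3 + y^4), the product of all factors after the first has coefficients 1,1,2,3,3,3,2 for degrees 0…6.
[y^6] = 1·3 + 1·3 + 1·3 + 1·2 = 11.

11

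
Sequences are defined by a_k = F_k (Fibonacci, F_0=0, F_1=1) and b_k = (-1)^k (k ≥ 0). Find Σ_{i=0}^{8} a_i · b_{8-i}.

12

This is [x^8] in the product of the two ordinary generating functions.
Σ = 0·1 + 1·(-1) + 1·1 + 2·(-1) + 3·1 + 5·(-1) + 8·1 + 13·(-1) + 21·1 = 12.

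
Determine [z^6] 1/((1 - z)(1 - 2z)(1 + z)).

85

The denominator gives the recurrence a_n = 2a_(n−1) + a_(n−2) − 2a_(n−3) for n ≥ 3; the numerator fixes a_0 = 1, a_1 = 2, a_2 = 5.
Iterating: 1, 2, 5, 10, 21, 42, 85, so a_6 = 85.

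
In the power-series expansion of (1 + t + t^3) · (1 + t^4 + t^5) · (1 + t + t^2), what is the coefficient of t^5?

(1 + t + t^3) has coefficients 1,1,0,1 for degrees 0…3.
(1 + t^4 + t^5) has coefficients 1,0,0,0,1,1 for degrees 0…5.
Finally multiplying by (1 + t + t^2), the product of all factors after the first has coefficients 1,1,1,0,1,2 for degrees 0…5.
[t^5] = 1·2 + 1·1 + 1·1 = 4.

4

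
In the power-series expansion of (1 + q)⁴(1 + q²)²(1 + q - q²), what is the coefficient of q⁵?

(1 + q)⁴ has coefficients 1,4,6,4,1 for degrees 0…4.
(1 + q²)² has coefficients 1,0,2,0,1,0 for degrees 0…5.
Finally multiplying by (1 + q - q²), the product of all factors after the first has coefficients 1,1,1,2,-1,1 for degrees 0…5.
[q⁵] = 1·1 + 4·(-1) + 6·2 + 4·1 + 1·1 = 14.

14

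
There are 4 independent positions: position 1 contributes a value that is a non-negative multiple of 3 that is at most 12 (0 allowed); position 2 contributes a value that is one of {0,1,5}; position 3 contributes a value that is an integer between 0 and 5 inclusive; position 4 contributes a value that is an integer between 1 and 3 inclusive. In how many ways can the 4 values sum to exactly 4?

The generating function for the choices is (1 + z^3 + z^6 + z^9 + z^12)·(1 + z + z^5)·(1 + z + z^2 + z^3 + z^4 + z^5)·(z + z^2 + z^3); the count is [z^4].
(1 + z^3 + z^6 + z^9 + z^12) has coefficients 1,0,0,1,0 for degrees 0…4.
(1 + z + z^5) has coefficients 1,1,0,0,0 for degrees 0…4.
Multiplying by (1 + z + z^2 + z^3 + z^4 + z^5) gives running coefficients 1,2,2,2,2 for degrees 0…4.
Finally multiplying by (z + z^2 + z^3), the product of all factors after the first has coefficients 0,1,3,5,6 for degrees 0…4.
[z^4] = 1·6 + 1·1 = 7.

7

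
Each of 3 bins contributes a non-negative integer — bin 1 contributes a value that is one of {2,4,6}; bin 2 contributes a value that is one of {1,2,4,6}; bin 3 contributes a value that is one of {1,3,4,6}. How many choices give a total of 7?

The generating function for the choices is (t² + t⁴ + t⁶)·(t + t² + t⁴ + t⁶)·(t + t³ + t⁴ + t⁶); the count is [t⁷].
(t² + t⁴ + t⁶) has coefficients 0,0,1,0,1,0,1 for degrees 0…6.
(t + t² + t⁴ + t⁶) has coefficients 0,1,1,0,1,0,1,0 for degrees 0…7.
Finally multiplying by (t + t³ + t⁴ + t⁶), the product of all factors after the first has coefficients 0,0,1,1,1,3,1,3 for degrees 0…7.
[t⁷] = 1·3 + 1·1 + 1·0 = 4.

4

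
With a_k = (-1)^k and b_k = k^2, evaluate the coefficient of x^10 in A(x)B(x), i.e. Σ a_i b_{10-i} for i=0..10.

55

Write out a_i and b_{10-i} for i = 0,…,10 and sum the products.
Σ = 1·100 − 1·81 + 1·64 − 1·49 + 1·36 − 1·25 + 1·16 − 1·9 + 1·4 − 1·1 + 1·0 = 55.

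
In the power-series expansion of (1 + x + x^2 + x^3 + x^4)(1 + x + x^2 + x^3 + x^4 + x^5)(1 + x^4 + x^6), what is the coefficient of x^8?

10

(1 + x + x^2 + x^3 + x^4) has coefficients 1,1,1,1,1 for degrees 0…4.
(1 + x + x^2 + x^3 + x^4 + x^5) has coefficients 1,1,1,1,1,1,0,0,0 for degrees 0…8.
Finally multiplying by (1 + x^4 + x^6), the product of all factors after the first has coefficients 1,1,1,1,2,2,2,2,2 for degrees 0…8.
[x^8] = 1·2 + 1·2 + 1·2 + 1·2 + 1·2 = 10.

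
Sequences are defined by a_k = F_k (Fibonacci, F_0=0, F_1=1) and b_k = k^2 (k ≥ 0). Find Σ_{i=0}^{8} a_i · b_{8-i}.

273

Write out a_i and b_{8-i} for i = 0,…,8 and sum the products.
Σ = 0·64 + 1·49 + 1·36 + 2·25 + 3·16 + 5·9 + 8·4 + 13·1 + 21·0 = 273.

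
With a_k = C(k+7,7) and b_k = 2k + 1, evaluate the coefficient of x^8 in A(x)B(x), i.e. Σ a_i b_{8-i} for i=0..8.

This is [x^8] in the product of the two ordinary generating functions.
Σ = 1·17 + 8·15 + 36·13 + 120·11 + 330·9 + 792·7 + 1716·5 + 3432·3 + 6435·1 = 35750.

35750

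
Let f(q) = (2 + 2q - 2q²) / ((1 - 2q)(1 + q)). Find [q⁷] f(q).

214

The denominator gives the recurrence a_n = a_(n−1) + 2a_(n−2) for n ≥ 3; the numerator fixes a_0 = 2, a_1 = 4, a_2 = 6.
Iterating: 2, 4, 6, 14, 26, 54, 106, 214, so a_7 = 214.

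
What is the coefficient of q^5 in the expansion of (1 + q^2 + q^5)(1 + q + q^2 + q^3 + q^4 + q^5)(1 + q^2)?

(1 + q^2 + q^5) has coefficients 1,0,1,0,0,1 for degrees 0…5.
(1 + q + q^2 + q^3 + q^4 + q^5) has coefficients 1,1,1,1,1,1 for degrees 0…5.
Finally multiplying by (1 + q^2), the product of all factors after the first has coefficients 1,1,2,2,2,2 for degrees 0…5.
[q^5] = 1·2 + 1·2 + 1·1 = 5.

5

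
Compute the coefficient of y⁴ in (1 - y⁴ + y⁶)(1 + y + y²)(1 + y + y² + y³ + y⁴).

(1 - y⁴ + y⁶) has coefficients 1,0,0,0,-1 for degrees 0…4.
(1 + y + y²) has coefficients 1,1,1,0,0 for degrees 0…4.
Finally multiplying by (1 + y + y² + y³ + y⁴), the product of all factors after the first has coefficients 1,2,3,3,3 for degrees 0…4.
[y⁴] = 1·3 − 1·1 = 2.

2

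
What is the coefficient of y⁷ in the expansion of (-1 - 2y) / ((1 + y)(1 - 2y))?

-171

The denominator gives the recurrence a_n = a_(n−1) + 2a_(n−2) for n ≥ 3; the numerator fixes a_0 = -1, a_1 = -3, a_2 = -5.
Iterating: -1, -3, -5, -11, -21, -43, -85, -171, so a_7 = -171.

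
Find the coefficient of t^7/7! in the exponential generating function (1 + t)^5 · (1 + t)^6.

1663200

The EGF product rule gives c_7 = Σ_{k_1+k_2=7} C(7; k_1,k_2) · ∏ g_i(k_i), where (1+t)^5 gives the falling factorial (5)_k; (1+t)^6 gives the falling factorial (6)_k.
g_1(k) for k = 0…7: 1, 5, 20, 60, 120, 120, 0, 0.
g_2(k) for k = 0…7: 1, 6, 30, 120, 360, 720, 720, 0.
c_7 = Σ_k C(7,k)·g_1(k)·g_2(7−k) = 7·5·720 + 21·20·720 + 35·60·360 + 35·120·120 + 21·120·30 = 25200 + 302400 + 756000 + 504000 + 75600 = 1663200.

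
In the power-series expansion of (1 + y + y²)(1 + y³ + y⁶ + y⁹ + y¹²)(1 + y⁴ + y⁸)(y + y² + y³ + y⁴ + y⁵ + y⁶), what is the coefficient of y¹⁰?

(1 + y + y²) has coefficients 1,1,1 for degrees 0…2.
(1 + y³ + y⁶ + y⁹ + y¹²) has coefficients 1,0,0,1,0,0,1,0,0,1,0 for degrees 0…10.
Multiplying by (1 + y⁴ + y⁸) gives running coefficients 1,0,0,1,1,0,1,1,1,1,1 for degrees 0…10.
Finally multiplying by (y + y² + y³ + y⁴ + y⁵ + y⁶), the product of all factors after the first has coefficients 0,1,1,1,2,3,3,3,4,5,5 for degrees 0…10.
[y¹⁰] = 1·5 + 1·5 + 1·4 = 14.

14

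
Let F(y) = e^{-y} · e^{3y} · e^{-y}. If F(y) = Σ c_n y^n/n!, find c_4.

1

The EGF product rule gives c_4 = Σ_{k_1+k_2+k_3=4} C(4; k_1,k_2,k_3) · ∏ g_i(k_i), where e^{-y} gives (-1)^k; e^{3y} gives (3)^k; e^{-y} gives (-1)^k.
g_1(k) for k = 0…4: 1, -1, 1, -1, 1.
g_2(k) for k = 0…4: 1, 3, 9, 27, 81.
g_3(k) for k = 0…4: 1, -1, 1, -1, 1.
First combine the last two factors: h(k) = Σ_j C(k,j)·g_2(j)·g_3(k−j) for k = 0…4: 1, 2, 4, 8, 16.
c_4 = Σ_k C(4,k)·g_1(k)·h(4−k) = 1·1·16 + 4·(-1)·8 + 6·1·4 + 4·(-1)·2 + 1·1·1 = 16 − 32 + 24 − 8 + 1 = 1.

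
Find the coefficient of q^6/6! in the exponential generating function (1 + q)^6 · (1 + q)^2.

The EGF product rule gives c_6 = Σ_{k_1+k_2=6} C(6; k_1,k_2) · ∏ g_i(k_i), where (1+q)^6 gives the falling factorial (6)_k; (1+q)^2 gives the falling factorial (2)_k.
g_1(k) for k = 0…6: 1, 6, 30, 120, 360, 720, 720.
g_2(k) for k = 0…6: 1, 2, 2, 0, 0, 0, 0.
c_6 = Σ_k C(6,k)·g_1(k)·g_2(6−k) = 15·360·2 + 6·720·2 + 1·720·1 = 10800 + 8640 + 720 = 20160.

20160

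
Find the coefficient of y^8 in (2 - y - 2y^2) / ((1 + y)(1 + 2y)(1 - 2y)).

597

Partial fractions give a closed form: a_n = (-1/3)·(-1)^n + (2)·(-2)^n + (1/3)·2^n.
At n = 8: a_8 = 597.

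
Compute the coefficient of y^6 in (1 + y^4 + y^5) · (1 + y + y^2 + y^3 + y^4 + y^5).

(1 + y^4 + y^5) has coefficients 1,0,0,0,1,1 for degrees 0…5.
(1 + y + y^2 + y^3 + y^4 + y^5) has coefficients 1,1,1,1,1,1,0 for degrees 0…6.
[y^6] = 1·0 + 1·1 + 1·1 = 2.

2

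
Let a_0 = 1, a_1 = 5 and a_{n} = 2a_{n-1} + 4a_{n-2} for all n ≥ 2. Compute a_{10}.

175616

The ordinary generating function has denominator 1 - 2t - 4t^2.
Iterating the recurrence: a_0,…,a_{10} = 1, 5, 14, 48, 152, 496, 1600, 5184, 16768, 54272, 175616.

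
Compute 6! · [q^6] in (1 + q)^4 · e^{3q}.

37341

The EGF product rule gives c_6 = Σ_{k_1+k_2=6} C(6; k_1,k_2) · ∏ g_i(k_i), where (1+q)^4 gives the falling factorial (4)_k; e^{3q} gives (3)^k.
g_1(k) for k = 0…6: 1, 4, 12, 24, 24, 0, 0.
g_2(k) for k = 0…6: 1, 3, 9, 27, 81, 243, 729.
c_6 = Σ_k C(6,k)·g_1(k)·g_2(6−k) = 1·1·729 + 6·4·243 + 15·12·81 + 20·24·27 + 15·24·9 = 729 + 5832 + 14580 + 12960 + 3240 = 37341.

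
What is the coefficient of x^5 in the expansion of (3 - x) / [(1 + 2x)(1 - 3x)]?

344

The denominator gives the recurrence a_n = a_(n−1) + 6a_(n−2) for n ≥ 3; the numerator fixes a_0 = 3, a_1 = 2, a_2 = 20.
Iterating: 3, 2, 20, 32, 152, 344, so a_5 = 344.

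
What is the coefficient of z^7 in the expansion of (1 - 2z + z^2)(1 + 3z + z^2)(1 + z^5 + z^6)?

-3

(1 - 2z + z^2) has coefficients 1,-2,1 for degrees 0…2.
(1 + 3z + z^2) has coefficients 1,3,1,0,0,0,0,0 for degrees 0…7.
Finally multiplying by (1 + z^5 + z^6), the product of all factors after the first has coefficients 1,3,1,0,0,1,4,4 for degrees 0…7.
[z^7] = 1·4 − 2·4 + 1·1 = -3.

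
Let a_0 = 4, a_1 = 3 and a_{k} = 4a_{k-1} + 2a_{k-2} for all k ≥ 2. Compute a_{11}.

13254496

The ordinary generating function has denominator 1 - 4q - 2q^2.
Iterating the recurrence: a_0,…,a_{11} = 4, 3, 20, 86, 384, 1708, 7600, 33816, 150464, 669488, 2978880, 13254496.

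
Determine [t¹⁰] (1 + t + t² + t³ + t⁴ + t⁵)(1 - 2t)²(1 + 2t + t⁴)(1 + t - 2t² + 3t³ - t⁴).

-5

(1 + t + t² + t³ + t⁴ + t⁵) has coefficients 1,1,1,1,1,1 for degrees 0…5.
(1 - 2t)² has coefficients 1,-4,4,0,0,0,0,0,0,0,0 for degrees 0…10.
Multiplying by (1 + 2t + t⁴) gives running coefficients 1,-2,-4,8,1,-4,4,0,0,0,0 for degrees 0…10.
Finally multiplying by (1 + t - 2t² + 3t³ - t⁴), the product of all factors after the first has coefficients 1,-1,-8,11,10,-29,26,7,-21,16,-4 for degrees 0…10.
[t¹⁰] = 1·(-4) + 1·16 + 1·(-21) + 1·7 + 1·26 + 1·(-29) = -5.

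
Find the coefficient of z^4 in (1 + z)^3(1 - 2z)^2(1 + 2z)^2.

-8

(1 + z)^3 has coefficients 1,3,3,1 for degrees 0…3.
(1 - 2z)^2 has coefficients 1,-4,4,0,0 for degrees 0…4.
Finally multiplying by (1 + 2z)^2, the product of all factors after the first has coefficients 1,0,-8,0,16 for degrees 0…4.
[z^4] = 1·16 + 3·0 + 3·(-8) + 1·0 = -8.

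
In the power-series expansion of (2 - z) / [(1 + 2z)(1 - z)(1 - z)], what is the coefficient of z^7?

-139

The denominator gives the recurrence a_n = 3a_(n−2) − 2a_(n−3) for n ≥ 3; the numerator fixes a_0 = 2, a_1 = -1, a_2 = 6.
Iterating: 2, -1, 6, -7, 20, -33, 74, -139, so a_7 = -139.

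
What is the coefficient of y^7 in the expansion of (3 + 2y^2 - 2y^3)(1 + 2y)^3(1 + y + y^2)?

-24

(3 + 2y^2 - 2y^3) has coefficients 3,0,2,-2 for degrees 0…3.
(1 + 2y)^3 has coefficients 1,6,12,8,0,0,0,0 for degrees 0…7.
Finally multiplying by (1 + y + y^2), the product of all factors after the first has coefficients 1,7,19,26,20,8,0,0 for degrees 0…7.
[y^7] = 3·0 + 2·8 − 2·20 = -24.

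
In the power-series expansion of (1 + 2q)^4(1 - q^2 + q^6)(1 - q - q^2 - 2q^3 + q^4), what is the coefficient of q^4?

(1 + 2q)^4 has coefficients 1,8,24,32,16 for degrees 0…4.
(1 - q^2 + q^6) has coefficients 1,0,-1,0,0 for degrees 0…4.
Finally multiplying by (1 - q - q^2 - 2q^3 + q^4), the product of all factors after the first has coefficients 1,-1,-2,-1,2 for degrees 0…4.
[q^4] = 1·2 + 8·(-1) + 24·(-2) + 32·(-1) + 16·1 = -70.

-70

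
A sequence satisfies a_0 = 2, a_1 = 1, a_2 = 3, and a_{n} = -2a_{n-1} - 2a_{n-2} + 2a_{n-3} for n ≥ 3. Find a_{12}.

The ordinary generating function has denominator 1 + 2q + 2q^2 - 2q^3.
Iterating the recurrence: a_0,…,a_{12} = 2, 1, 3, -4, 4, 6, -28, 52, -36, -88, 352, -600, 320.

320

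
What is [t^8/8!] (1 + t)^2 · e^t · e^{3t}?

557056

The EGF product rule gives c_8 = Σ_{k_1+k_2+k_3=8} C(8; k_1,k_2,k_3) · ∏ g_i(k_i), where (1+t)^2 gives the falling factorial (2)_k; e^t gives (1)^k; e^{3t} gives (3)^k.
g_1(k) for k = 0…8: 1, 2, 2, 0, 0, 0, 0, 0, 0.
g_2(k) for k = 0…8: 1, 1, 1, 1, 1, 1, 1, 1, 1.
g_3(k) for k = 0…8: 1, 3, 9, 27, 81, 243, 729, 2187, 6561.
First combine the last two factors: h(k) = Σ_j C(k,j)·g_2(j)·g_3(k−j) for k = 0…8: 1, 4, 16, 64, 256, 1024, 4096, 16384, 65536.
c_8 = Σ_k C(8,k)·g_1(k)·h(8−k) = 1·1·65536 + 8·2·16384 + 28·2·4096 = 65536 + 262144 + 229376 = 557056.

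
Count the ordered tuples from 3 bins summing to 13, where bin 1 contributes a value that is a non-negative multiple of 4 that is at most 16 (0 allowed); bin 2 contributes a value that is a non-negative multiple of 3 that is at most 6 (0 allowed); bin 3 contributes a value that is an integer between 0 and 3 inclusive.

3

The generating function for the choices is (1 + t⁴ + t⁸ + t¹² + t¹⁶)·(1 + t³ + t⁶)·(1 + t + t² + t³); the count is [t¹³].
(1 + t⁴ + t⁸ + t¹² + t¹⁶) has coefficients 1,0,0,0,1,0,0,0,1,0,0,0,1,0 for degrees 0…13.
(1 + t³ + t⁶) has coefficients 1,0,0,1,0,0,1,0,0,0,0,0,0,0 for degrees 0…13.
Finally multiplying by (1 + t + t² + t³), the product of all factors after the first has coefficients 1,1,1,2,1,1,2,1,1,1,0,0,0,0 for degrees 0…13.
[t¹³] = 1·0 + 1·1 + 1·1 + 1·1 = 3.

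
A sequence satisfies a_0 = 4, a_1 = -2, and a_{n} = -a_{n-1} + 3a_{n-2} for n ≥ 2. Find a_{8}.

1598

The ordinary generating function has denominator 1 + z - 3z^2.
Iterating the recurrence: a_0,…,a_{8} = 4, -2, 14, -20, 62, -122, 308, -674, 1598.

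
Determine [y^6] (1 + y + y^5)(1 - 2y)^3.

-6

(1 + y + y^5) has coefficients 1,1,0,0,0,1 for degrees 0…5.
(1 - 2y)^3 has coefficients 1,-6,12,-8,0,0,0 for degrees 0…6.
[y^6] = 1·0 + 1·0 + 1·(-6) = -6.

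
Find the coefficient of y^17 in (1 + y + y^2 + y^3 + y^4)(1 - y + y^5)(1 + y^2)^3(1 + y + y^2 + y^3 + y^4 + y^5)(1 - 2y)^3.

(1 + y + y^2 + y^3 + y^4) has coefficients 1,1,1,1,1 for degrees 0…4.
(1 - y + y^5) has coefficients 1,-1,0,0,0,1,0,0,0,0,0,0,0,0,0,0,0,0 for degrees 0…17.
Multiplying by (1 + y^2)^3 gives running coefficients 1,-1,3,-3,3,-2,1,2,0,3,0,1,0,0,0,0,0,0 for degrees 0…17.
Multiplying by (1 + y + y^2 + y^3 + y^4 + y^5) gives running coefficients 1,0,3,0,3,1,1,4,1,7,4,7,6,4,4,1,1,0 for degrees 0…17.
Finally multiplying by (1 - 2y)^3, the product of all factors after the first has coefficients 1,-6,15,-26,39,-41,31,-14,-19,41,-58,59,-44,20,-4,-23,11,-26 for degrees 0…17.
[y^17] = 1·(-26) + 1·11 + 1·(-23) + 1·(-4) + 1·20 = -22.

-22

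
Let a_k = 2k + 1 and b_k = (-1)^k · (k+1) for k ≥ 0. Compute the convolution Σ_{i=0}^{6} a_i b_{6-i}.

4

Write out a_i and b_{6-i} for i = 0,…,6 and sum the products.
Σ = 1·7 + 3·(-6) + 5·5 + 7·(-4) + 9·3 + 11·(-2) + 13·1 = 4.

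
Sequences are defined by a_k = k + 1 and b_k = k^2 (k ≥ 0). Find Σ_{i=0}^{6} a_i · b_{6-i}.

196

Write out a_i and b_{6-i} for i = 0,…,6 and sum the products.
Σ = 1·36 + 2·25 + 3·16 + 4·9 + 5·4 + 6·1 + 7·0 = 196.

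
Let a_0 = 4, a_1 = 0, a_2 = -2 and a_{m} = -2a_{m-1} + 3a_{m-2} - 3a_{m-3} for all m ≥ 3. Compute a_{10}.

The ordinary generating function has denominator 1 + 2x - 3x^2 + 3x^3.
Iterating the recurrence: a_0,…,a_{10} = 4, 0, -2, -8, 10, -38, 130, -404, 1312, -4226, 13600.

13600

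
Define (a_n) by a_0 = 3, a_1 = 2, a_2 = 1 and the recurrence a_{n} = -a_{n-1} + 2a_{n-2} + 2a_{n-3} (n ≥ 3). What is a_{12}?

The ordinary generating function has denominator 1 + x - 2x^2 - 2x^3.
Iterating the recurrence: a_0,…,a_{12} = 3, 2, 1, 9, -3, 23, -11, 51, -27, 107, -59, 219, -123.

-123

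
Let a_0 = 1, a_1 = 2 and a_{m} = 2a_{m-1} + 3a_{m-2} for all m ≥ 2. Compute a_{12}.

398581

The ordinary generating function has denominator 1 - 2x - 3x^2.
Iterating the recurrence: a_0,…,a_{12} = 1, 2, 7, 20, 61, 182, 547, 1640, 4921, 14762, 44287, 132860, 398581.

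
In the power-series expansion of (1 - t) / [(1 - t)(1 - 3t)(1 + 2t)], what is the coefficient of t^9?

Partial fractions give a closed form: a_n = (3/5)·3^n + (2/5)·(-2)^n.
At n = 9: a_9 = 11605.

11605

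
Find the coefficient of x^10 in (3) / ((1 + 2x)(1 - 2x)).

Partial fractions give a closed form: a_n = (3/2)·(-2)^n + (3/2)·2^n.
At n = 10: a_10 = 3072.

3072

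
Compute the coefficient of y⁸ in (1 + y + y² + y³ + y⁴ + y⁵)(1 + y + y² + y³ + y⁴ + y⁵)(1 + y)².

16

(1 + y + y² + y³ + y⁴ + y⁵) has coefficients 1,1,1,1,1,1 for degrees 0…5.
(1 + y + y² + y³ + y⁴ + y⁵) has coefficients 1,1,1,1,1,1,0,0,0 for degrees 0…8.
Finally multiplying by (1 + y)², the product of all factors after the first has coefficients 1,3,4,4,4,4,3,1,0 for degrees 0…8.
[y⁸] = 1·0 + 1·1 + 1·3 + 1·4 + 1·4 + 1·4 = 16.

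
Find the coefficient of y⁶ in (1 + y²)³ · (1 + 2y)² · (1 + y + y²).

40

(1 + y²)³ has coefficients 1,0,3,0,3,0,1 for degrees 0…6.
(1 + 2y)² has coefficients 1,4,4,0,0,0,0 for degrees 0…6.
Finally multiplying by (1 + y + y²), the product of all factors after the first has coefficients 1,5,9,8,4,0,0 for degrees 0…6.
[y⁶] = 1·0 + 3·4 + 3·9 + 1·1 = 40.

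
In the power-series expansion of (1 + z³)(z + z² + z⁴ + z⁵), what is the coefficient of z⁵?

(1 + z³) has coefficients 1,0,0,1 for degrees 0…3.
(z + z² + z⁴ + z⁵) has coefficients 0,1,1,0,1,1 for degrees 0…5.
[z⁵] = 1·1 + 1·1 = 2.

2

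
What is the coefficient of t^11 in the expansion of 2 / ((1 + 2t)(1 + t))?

-8190

Partial fractions give a closed form: a_n = (4)·(-2)^n + (-2)·(-1)^n.
At n = 11: a_11 = -8190.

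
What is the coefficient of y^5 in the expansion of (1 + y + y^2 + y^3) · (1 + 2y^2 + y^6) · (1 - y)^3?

(1 + y + y^2 + y^3) has coefficients 1,1,1,1 for degrees 0…3.
(1 + 2y^2 + y^6) has coefficients 1,0,2,0,0,0 for degrees 0…5.
Finally multiplying by (1 - y)^3, the product of all factors after the first has coefficients 1,-3,5,-7,6,-2 for degrees 0…5.
[y^5] = 1·(-2) + 1·6 + 1·(-7) + 1·5 = 2.

2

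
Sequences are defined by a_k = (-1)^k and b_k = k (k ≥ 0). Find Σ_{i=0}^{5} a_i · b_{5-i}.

3

Write out a_i and b_{5-i} for i = 0,…,5 and sum the products.
Σ = 1·5 − 1·4 + 1·3 − 1·2 + 1·1 − 1·0 = 3.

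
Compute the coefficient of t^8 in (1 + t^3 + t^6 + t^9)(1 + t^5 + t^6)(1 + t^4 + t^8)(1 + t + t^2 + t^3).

6

(1 + t^3 + t^6 + t^9) has coefficients 1,0,0,1,0,0,1,0,0 for degrees 0…8.
(1 + t^5 + t^6) has coefficients 1,0,0,0,0,1,1,0,0 for degrees 0…8.
Multiplying by (1 + t^4 + t^8) gives running coefficients 1,0,0,0,1,1,1,0,1 for degrees 0…8.
Finally multiplying by (1 + t + t^2 + t^3), the product of all factors after the first has coefficients 1,1,1,1,1,2,3,3,3 for degrees 0…8.
[t^8] = 1·3 + 1·2 + 1·1 = 6.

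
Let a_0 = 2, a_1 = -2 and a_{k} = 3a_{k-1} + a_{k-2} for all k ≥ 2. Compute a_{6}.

The ordinary generating function has denominator 1 - 3x - x^2.
Iterating the recurrence: a_0,…,a_{6} = 2, -2, -4, -14, -46, -152, -502.

-502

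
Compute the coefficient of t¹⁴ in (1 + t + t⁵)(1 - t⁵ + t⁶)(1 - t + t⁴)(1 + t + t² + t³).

(1 + t + t⁵) has coefficients 1,1,0,0,0,1 for degrees 0…5.
(1 - t⁵ + t⁶) has coefficients 1,0,0,0,0,-1,1,0,0,0,0,0,0,0,0 for degrees 0…14.
Multiplying by (1 - t + t⁴) gives running coefficients 1,-1,0,0,1,-1,2,-1,0,-1,1,0,0,0,0 for degrees 0…14.
Finally multiplying by (1 + t + t² + t³), the product of all factors after the first has coefficients 1,0,0,0,0,0,2,1,0,0,-1,0,0,1,0 for degrees 0…14.
[t¹⁴] = 1·0 + 1·1 + 1·0 = 1.

1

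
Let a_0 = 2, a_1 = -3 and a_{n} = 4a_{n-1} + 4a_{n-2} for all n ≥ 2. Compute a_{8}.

-70144

The ordinary generating function has denominator 1 - 4t - 4t^2.
Iterating the recurrence: a_0,…,a_{8} = 2, -3, -4, -28, -128, -624, -3008, -14528, -70144.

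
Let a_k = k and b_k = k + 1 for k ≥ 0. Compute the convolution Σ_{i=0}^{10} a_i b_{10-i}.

This is [x^10] in the product of the two ordinary generating functions.
Σ = 0·11 + 1·10 + 2·9 + 3·8 + 4·7 + 5·6 + 6·5 + 7·4 + 8·3 + 9·2 + 10·1 = 220.

220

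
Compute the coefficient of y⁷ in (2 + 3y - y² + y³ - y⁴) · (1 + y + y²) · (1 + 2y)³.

-14

(2 + 3y - y² + y³ - y⁴) has coefficients 2,3,-1,1,-1 for degrees 0…4.
(1 + y + y²) has coefficients 1,1,1,0,0,0,0,0 for degrees 0…7.
Finally multiplying by (1 + 2y)³, the product of all factors after the first has coefficients 1,7,19,26,20,8,0,0 for degrees 0…7.
[y⁷] = 2·0 + 3·0 − 1·8 + 1·20 − 1·26 = -14.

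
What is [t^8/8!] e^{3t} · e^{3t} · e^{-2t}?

The EGF product rule gives c_8 = Σ_{k_1+k_2+k_3=8} C(8; k_1,k_2,k_3) · ∏ g_i(k_i), where e^{3t} gives (3)^k; e^{3t} gives (3)^k; e^{-2t} gives (-2)^k.
g_1(k) for k = 0…8: 1, 3, 9, 27, 81, 243, 729, 2187, 6561.
g_2(k) for k = 0…8: 1, 3, 9, 27, 81, 243, 729, 2187, 6561.
g_3(k) for k = 0…8: 1, -2, 4, -8, 16, -32, 64, -128, 256.
First combine the last two factors: h(k) = Σ_j C(k,j)·g_2(j)·g_3(k−j) for k = 0…8: 1, 1, 1, 1, 1, 1, 1, 1, 1.
c_8 = Σ_k C(8,k)·g_1(k)·h(8−k) = 1·1·1 + 8·3·1 + 28·9·1 + 56·27·1 + 70·81·1 + 56·243·1 + 28·729·1 + 8·2187·1 + 1·6561·1 = 1 + 24 + 252 + 1512 + 5670 + 13608 + 20412 + 17496 + 6561 = 65536.

65536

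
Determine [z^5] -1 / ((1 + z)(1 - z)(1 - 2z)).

Partial fractions give a closed form: a_n = (-1/6)·(-1)^n + (1/2)·1^n + (-4/3)·2^n.
At n = 5: a_5 = -42.

-42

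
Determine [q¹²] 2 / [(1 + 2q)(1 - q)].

Partial fractions give a closed form: a_n = (4/3)·(-2)^n + (2/3)·1^n.
At n = 12: a_12 = 5462.

5462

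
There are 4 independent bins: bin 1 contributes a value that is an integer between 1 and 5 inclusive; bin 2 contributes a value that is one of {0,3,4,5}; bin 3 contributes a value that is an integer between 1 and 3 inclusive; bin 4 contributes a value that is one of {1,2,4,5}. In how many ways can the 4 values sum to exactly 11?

31

The generating function for the choices is (x + x^2 + x^3 + x^4 + x^5)·(1 + x^3 + x^4 + x^5)·(x + x^2 + x^3)·(x + x^2 + x^4 + x^5); the count is [x^11].
(x + x^2 + x^3 + x^4 + x^5) has coefficients 0,1,1,1,1,1 for degrees 0…5.
(1 + x^3 + x^4 + x^5) has coefficients 1,0,0,1,1,1,0,0,0,0,0,0 for degrees 0…11.
Multiplying by (x + x^2 + x^3) gives running coefficients 0,1,1,1,1,2,3,2,1,0,0,0 for degrees 0…11.
Finally multiplying by (x + x^2 + x^4 + x^5), the product of all factors after the first has coefficients 0,0,1,2,2,3,5,7,7,6,6,5 for degrees 0…11.
[x^11] = 1·6 + 1·6 + 1·7 + 1·7 + 1·5 = 31.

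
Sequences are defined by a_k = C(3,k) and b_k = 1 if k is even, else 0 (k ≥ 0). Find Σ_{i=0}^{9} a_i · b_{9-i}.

4

Write out a_i and b_{9-i} for i = 0,…,9 and sum the products.
Σ = 1·0 + 3·1 + 3·0 + 1·1 + 0·0 + 0·1 + 0·0 + 0·1 + 0·0 + 0·1 = 4.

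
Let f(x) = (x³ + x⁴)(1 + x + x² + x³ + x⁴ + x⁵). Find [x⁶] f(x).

2

(x³ + x⁴) has coefficients 0,0,0,1,1 for degrees 0…4.
(1 + x + x² + x³ + x⁴ + x⁵) has coefficients 1,1,1,1,1,1,0 for degrees 0…6.
[x⁶] = 1·1 + 1·1 = 2.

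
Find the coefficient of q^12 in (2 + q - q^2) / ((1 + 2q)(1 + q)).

The denominator gives the recurrence a_n = −3a_(n−1) − 2a_(n−2) for n ≥ 3; the numerator fixes a_0 = 2, a_1 = -5, a_2 = 10.
Iterating: 2, -5, 10, -20, 40, -80, 160, -320, 640, -1280, 2560, -5120, 10240, so a_12 = 10240.

10240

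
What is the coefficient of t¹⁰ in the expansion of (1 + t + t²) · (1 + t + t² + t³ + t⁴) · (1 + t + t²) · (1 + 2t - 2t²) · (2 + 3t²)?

(1 + t + t²) has coefficients 1,1,1 for degrees 0…2.
(1 + t + t² + t³ + t⁴) has coefficients 1,1,1,1,1,0,0,0,0,0,0 for degrees 0…10.
Multiplying by (1 + t + t²) gives running coefficients 1,2,3,3,3,2,1,0,0,0,0 for degrees 0…10.
Multiplying by (1 + 2t - 2t²) gives running coefficients 1,4,5,5,3,2,-1,-2,-2,0,0 for degrees 0…10.
Finally multiplying by (2 + 3t²), the product of all factors after the first has coefficients 2,8,13,22,21,19,7,2,-7,-6,-6 for degrees 0…10.
[t¹⁰] = 1·(-6) + 1·(-6) + 1·(-7) = -19.

-19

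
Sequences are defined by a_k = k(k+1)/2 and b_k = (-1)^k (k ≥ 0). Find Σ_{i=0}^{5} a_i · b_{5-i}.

Write out a_i and b_{5-i} for i = 0,…,5 and sum the products.
Σ = 0·(-1) + 1·1 + 3·(-1) + 6·1 + 10·(-1) + 15·1 = 9.

9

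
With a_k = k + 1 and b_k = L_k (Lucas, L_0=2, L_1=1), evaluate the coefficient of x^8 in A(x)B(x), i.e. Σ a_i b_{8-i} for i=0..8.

309

The convolution is the x^8 coefficient of A(x)B(x).
Σ = 1·47 + 2·29 + 3·18 + 4·11 + 5·7 + 6·4 + 7·3 + 8·1 + 9·2 = 309.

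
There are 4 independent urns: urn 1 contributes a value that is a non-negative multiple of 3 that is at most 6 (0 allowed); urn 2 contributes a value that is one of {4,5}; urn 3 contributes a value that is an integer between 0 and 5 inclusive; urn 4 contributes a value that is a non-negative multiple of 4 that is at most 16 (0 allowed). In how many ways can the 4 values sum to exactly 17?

The generating function for the choices is (1 + x^3 + x^6)·(x^4 + x^5)·(1 + x + x^2 + x^3 + x^4 + x^5)·(1 + x^4 + x^8 + x^12 + x^16); the count is [x^17].
(1 + x^3 + x^6) has coefficients 1,0,0,1,0,0,1 for degrees 0…6.
(x^4 + x^5) has coefficients 0,0,0,0,1,1,0,0,0,0,0,0,0,0,0,0,0,0 for degrees 0…17.
Multiplying by (1 + x + x^2 + x^3 + x^4 + x^5) gives running coefficients 0,0,0,0,1,2,2,2,2,2,1,0,0,0,0,0,0,0 for degrees 0…17.
Finally multiplying by (1 + x^4 + x^8 + x^12 + x^16), the product of all factors after the first has coefficients 0,0,0,0,1,2,2,2,3,4,3,2,3,4,3,2,3,4 for degrees 0…17.
[x^17] = 1·4 + 1·3 + 1·2 = 9.

9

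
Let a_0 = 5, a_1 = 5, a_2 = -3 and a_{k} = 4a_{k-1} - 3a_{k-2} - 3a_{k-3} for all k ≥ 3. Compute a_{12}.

The ordinary generating function has denominator 1 - 4q + 3q^2 + 3q^3.
Iterating the recurrence: a_0,…,a_{12} = 5, 5, -3, -42, -174, -561, -1596, -4179, -10245, -23655, -51348, -103692, -189759.

-189759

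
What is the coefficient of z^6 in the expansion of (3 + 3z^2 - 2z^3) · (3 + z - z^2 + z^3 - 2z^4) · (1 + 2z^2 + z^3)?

-30

(3 + 3z^2 - 2z^3) has coefficients 3,0,3,-2 for degrees 0…3.
(3 + z - z^2 + z^3 - 2z^4) has coefficients 3,1,-1,1,-2,0,0 for degrees 0…6.
Finally multiplying by (1 + 2z^2 + z^3), the product of all factors after the first has coefficients 3,1,5,6,-3,1,-3 for degrees 0…6.
[z^6] = 3·(-3) + 3·(-3) − 2·6 = -30.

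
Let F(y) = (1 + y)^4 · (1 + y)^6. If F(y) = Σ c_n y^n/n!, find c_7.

604800

The EGF product rule gives c_7 = Σ_{k_1+k_2=7} C(7; k_1,k_2) · ∏ g_i(k_i), where (1+y)^4 gives the falling factorial (4)_k; (1+y)^6 gives the falling factorial (6)_k.
g_1(k) for k = 0…7: 1, 4, 12, 24, 24, 0, 0, 0.
g_2(k) for k = 0…7: 1, 6, 30, 120, 360, 720, 720, 0.
c_7 = Σ_k C(7,k)·g_1(k)·g_2(7−k) = 7·4·720 + 21·12·720 + 35·24·360 + 35·24·120 = 20160 + 181440 + 302400 + 100800 = 604800.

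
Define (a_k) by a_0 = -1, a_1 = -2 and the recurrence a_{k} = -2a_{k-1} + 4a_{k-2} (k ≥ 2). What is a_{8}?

The ordinary generating function has denominator 1 + 2q - 4q^2.
Iterating the recurrence: a_0,…,a_{8} = -1, -2, 0, -8, 16, -64, 192, -640, 2048.

2048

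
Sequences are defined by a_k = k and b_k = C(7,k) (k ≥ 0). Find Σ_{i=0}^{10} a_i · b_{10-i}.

This is [x^10] in the product of the two ordinary generating functions.
Σ = 0·0 + 1·0 + 2·0 + 3·1 + 4·7 + 5·21 + 6·35 + 7·35 + 8·21 + 9·7 + 10·1 = 832.

832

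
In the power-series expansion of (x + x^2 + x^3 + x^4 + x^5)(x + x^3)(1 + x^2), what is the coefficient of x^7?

(x + x^2 + x^3 + x^4 + x^5) has coefficients 0,1,1,1,1,1 for degrees 0…5.
(x + x^3) has coefficients 0,1,0,1,0,0,0,0 for degrees 0…7.
Finally multiplying by (1 + x^2), the product of all factors after the first has coefficients 0,1,0,2,0,1,0,0 for degrees 0…7.
[x^7] = 1·0 + 1·1 + 1·0 + 1·2 + 1·0 = 3.

3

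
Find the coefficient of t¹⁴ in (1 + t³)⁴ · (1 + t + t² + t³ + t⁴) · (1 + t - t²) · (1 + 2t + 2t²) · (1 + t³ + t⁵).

105

(1 + t³)⁴ has coefficients 1,0,0,4,0,0,6,0,0,4,0,0,1 for degrees 0…12.
(1 + t + t² + t³ + t⁴) has coefficients 1,1,1,1,1,0,0,0,0,0,0,0,0,0,0 for degrees 0…14.
Multiplying by (1 + t - t²) gives running coefficients 1,2,1,1,1,0,-1,0,0,0,0,0,0,0,0 for degrees 0…14.
Multiplying by (1 + 2t + 2t²) gives running coefficients 1,4,7,7,5,4,1,-2,-2,0,0,0,0,0,0 for degrees 0…14.
Finally multiplying by (1 + t³ + t⁵), the product of all factors after the first has coefficients 1,4,7,8,9,12,12,10,9,6,2,-1,-2,-2,0 for degrees 0…14.
[t¹⁴] = 1·0 + 4·(-1) + 6·9 + 4·12 + 1·7 = 105.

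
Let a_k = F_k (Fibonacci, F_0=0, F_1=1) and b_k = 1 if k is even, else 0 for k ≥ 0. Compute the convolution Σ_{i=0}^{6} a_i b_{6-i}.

This is [x^6] in the product of the two ordinary generating functions.
Σ = 0·1 + 1·0 + 1·1 + 2·0 + 3·1 + 5·0 + 8·1 = 12.

12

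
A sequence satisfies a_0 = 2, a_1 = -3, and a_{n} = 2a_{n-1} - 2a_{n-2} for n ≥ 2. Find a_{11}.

-224

The ordinary generating function has denominator 1 - 2x + 2x^2.
Iterating the recurrence: a_0,…,a_{11} = 2, -3, -10, -14, -8, 12, 40, 56, 32, -48, -160, -224.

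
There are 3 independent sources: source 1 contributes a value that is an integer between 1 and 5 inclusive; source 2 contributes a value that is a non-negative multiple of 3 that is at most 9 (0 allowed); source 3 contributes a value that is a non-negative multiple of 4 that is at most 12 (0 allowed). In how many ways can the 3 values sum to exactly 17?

The generating function for the choices is (z + z^2 + z^3 + z^4 + z^5)·(1 + z^3 + z^6 + z^9)·(1 + z^4 + z^8 + z^12); the count is [z^17].
(z + z^2 + z^3 + z^4 + z^5) has coefficients 0,1,1,1,1,1 for degrees 0…5.
(1 + z^3 + z^6 + z^9) has coefficients 1,0,0,1,0,0,1,0,0,1,0,0,0,0,0,0,0,0 for degrees 0…17.
Finally multiplying by (1 + z^4 + z^8 + z^12), the product of all factors after the first has coefficients 1,0,0,1,1,0,1,1,1,1,1,1,1,1,1,1,0,1 for degrees 0…17.
[z^17] = 1·0 + 1·1 + 1·1 + 1·1 + 1·1 = 4.

4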